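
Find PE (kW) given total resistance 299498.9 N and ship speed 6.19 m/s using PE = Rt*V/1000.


Formula: PE = Rt * V / 1000 (kW)
Step 1 — PE (W) = 299498.9 * 6.19 = 1853898.191 W
Step 2 — PE (kW) = 1853898.191 / 1000 ≈ 1853.9 kW (5 s.f.)

1853.9 kW


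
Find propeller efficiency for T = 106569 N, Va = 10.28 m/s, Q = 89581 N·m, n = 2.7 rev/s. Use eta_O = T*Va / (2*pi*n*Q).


Formula: eta = T * Va / (2 * pi * n * Q)
Step 1 — numerator = T * Va = 106569 * 10.28 = 1095529.32
Step 2 — 2 * pi * n = 2 * pi * 2.7 = 16.9646
Step 3 — denominator = 16.9646 * 89581 = 1519705.83
Step 4 — eta = 1095529.32 / 1519705.83 ≈ 0.72088 (5 s.f.)

0.72088


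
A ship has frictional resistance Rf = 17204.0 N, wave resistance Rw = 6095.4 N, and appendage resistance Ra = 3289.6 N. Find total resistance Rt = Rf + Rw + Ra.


Formula: Rt = Rf + Rw + Ra
Substituting: Rt = 17204.0 + 6095.4 + 3289.6
Result: Rt = 26589.0 N

26589.0 N


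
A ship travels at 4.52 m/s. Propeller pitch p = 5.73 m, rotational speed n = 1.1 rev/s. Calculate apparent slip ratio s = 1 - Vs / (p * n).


Formula: s = 1 - Vs / (p * n)
Step 1 — p * n = 5.73 * 1.1 = 6.303
Step 2 — Vs / (p*n) = 4.52 / 6.303 = 0.717119 (6 d.p.)
Step 3 — s = 1 - 0.717119 = 0.282881

0.282881


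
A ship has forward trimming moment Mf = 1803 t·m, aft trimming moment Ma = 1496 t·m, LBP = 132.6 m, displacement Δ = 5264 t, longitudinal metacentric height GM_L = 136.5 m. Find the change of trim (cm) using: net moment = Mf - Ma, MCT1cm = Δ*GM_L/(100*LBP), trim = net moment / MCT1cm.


Formula: net trimming moment = Mf - Ma; MCT1cm = Δ*GM_L/(100*LBP); trim = net moment / MCT1cm
Step 1 — net trimming moment = 1803 - 1496 = 307 t·m
Step 2 — MCT1cm = 5264 * 136.5 / (100 * 132.6) = 54.1882 t·m/cm
Step 3 — trim = 307 / 54.1882 ≈ 5.6654 cm (5 s.f.)

5.6654 cm


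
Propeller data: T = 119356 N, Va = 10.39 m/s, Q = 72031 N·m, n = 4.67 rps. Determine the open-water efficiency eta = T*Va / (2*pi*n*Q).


Formula: eta = T * Va / (2 * pi * n * Q)
Step 1 — numerator = T * Va = 119356 * 10.39 = 1240108.84
Step 2 — 2 * pi * n = 2 * pi * 4.67 = 29.342475
Step 3 — denominator = 29.342475 * 72031 = 2113567.82
Step 4 — eta = 1240108.84 / 2113567.82 ≈ 0.58674 (5 s.f.)

0.58674


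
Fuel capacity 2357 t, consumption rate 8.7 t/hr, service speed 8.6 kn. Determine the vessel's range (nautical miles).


Formula: endurance = fuel / rate; range = endurance * speed
Step 1 — endurance = 2357 / 8.7 = 270.9195 hours
Step 2 — range = 270.9195 * 8.6 ≈ 2329.9 nautical miles (5 s.f.)

2329.9 NM


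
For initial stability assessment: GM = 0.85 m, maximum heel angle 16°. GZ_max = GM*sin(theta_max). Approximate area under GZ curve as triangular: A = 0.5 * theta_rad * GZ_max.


Formula: GZ_max = GM * sin(theta); Area = 0.5 * theta_rad * GZ_max
Step 1 — GZ_max = 0.85 * sin(16°) = 0.85 * 0.275637 = 0.234291 m
Step 2 — theta_rad = 16 * pi/180 = 0.279253 rad
Step 3 — Area = 0.5 * 0.279253 * 0.234291 ≈ 0.032713 m·rad (5 s.f.)

0.032713 m·rad


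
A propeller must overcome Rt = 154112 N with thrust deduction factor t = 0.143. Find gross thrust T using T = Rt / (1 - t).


Formula: T = Rt / (1 - t)
Step 1 — (1 - t) = 1 - 0.143 = 0.857
Step 2 — T = 154112 / 0.857 ≈ 179830 N (5 s.f.)

179830 N


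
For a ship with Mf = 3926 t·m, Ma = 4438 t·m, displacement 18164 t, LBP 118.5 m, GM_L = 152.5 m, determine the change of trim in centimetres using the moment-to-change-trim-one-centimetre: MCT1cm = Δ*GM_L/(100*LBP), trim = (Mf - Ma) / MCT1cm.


Formula: net trimming moment = Mf - Ma; MCT1cm = Δ*GM_L/(100*LBP); trim = net moment / MCT1cm
Step 1 — net trimming moment = 3926 - 4438 = -512 t·m
Step 2 — MCT1cm = 18164 * 152.5 / (100 * 118.5) = 233.7561 t·m/cm
Step 3 — trim = -512 / 233.7561 ≈ -2.1903 cm (5 s.f.)

-2.1903 cm


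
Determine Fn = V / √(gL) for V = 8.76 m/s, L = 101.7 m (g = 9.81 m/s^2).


Formula: Fn = V / sqrt(g * L)
Step 1 — g * L = 9.81 * 101.7 = 997.677
Step 2 — sqrt(g * L) = sqrt(997.677) = 31.586025
Step 3 — Fn = 8.76 / 31.586025 ≈ 0.27734 (5 s.f.)

0.27734


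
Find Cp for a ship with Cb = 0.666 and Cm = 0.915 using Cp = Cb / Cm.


Formula: Cp = Cb / Cm
Substituting: Cp = 0.666 / 0.915
Result: Cp ≈ 0.72787 (5 s.f.)

0.72787


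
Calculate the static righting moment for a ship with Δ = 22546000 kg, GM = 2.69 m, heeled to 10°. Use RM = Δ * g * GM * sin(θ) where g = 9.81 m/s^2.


Formula: GZ = GM * sin(theta); RM = disp * g * GZ
Step 1 — GZ = 2.69 * sin(10°) = 2.69 * 0.173648 = 0.467113 m
Step 2 — RM = 22546000 * 9.81 * 0.467113 ≈ 103310000 N·m (5 s.f.)

103310000 N·m


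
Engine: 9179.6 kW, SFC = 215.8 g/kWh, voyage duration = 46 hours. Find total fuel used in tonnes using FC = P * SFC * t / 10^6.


Formula: FC (tonnes) = P * SFC * t / 1,000,000
Step 1 — P * SFC * t = 9179.6 * 215.8 * 46 = 91124053.28 g
Step 2 — FC (tonnes) = 91124053.28 / 1,000,000 ≈ 91.124 tonnes (5 s.f.)

91.124 tonnes


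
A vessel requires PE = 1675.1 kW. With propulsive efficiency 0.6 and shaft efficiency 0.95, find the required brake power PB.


Formula: PB = PE / (eta_D * eta_S)
Step 1 — combined efficiency = eta_D * eta_S = 0.6 * 0.95 = 0.57
Step 2 — PB = 1675.1 / 0.57 ≈ 2938.8 kW (5 s.f.)

2938.8 kW


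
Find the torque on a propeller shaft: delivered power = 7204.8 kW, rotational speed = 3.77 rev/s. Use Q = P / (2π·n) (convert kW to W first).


Formula: Q = P_W / (2 * pi * n)
Step 1 — P_W = 7204.8 kW * 1000 = 7204800.0 W
Step 2 — 2 * pi * n = 2 * pi * 3.77 = 23.687609
Step 3 — Q = 7204800.0 / 23.687609 ≈ 304160 N·m (5 s.f.)

304160 N·m


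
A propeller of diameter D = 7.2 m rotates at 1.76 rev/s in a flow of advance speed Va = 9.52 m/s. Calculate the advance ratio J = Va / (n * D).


Formula: J = Va / (n * D)
Step 1 — n * D = 1.76 * 7.2 = 12.672
Step 2 — J = 9.52 / 12.672 ≈ 0.75126 (5 s.f.)

0.75126


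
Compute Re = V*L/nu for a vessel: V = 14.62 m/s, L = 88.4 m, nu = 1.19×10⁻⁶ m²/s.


Formula: Re = V * L / nu
Step 1 — V * L = 14.62 * 88.4 = 1292.408 m^2/s
Step 2 — Re = 1292.408 / 1.19e-6 = 1.09e+09

1.09e+09


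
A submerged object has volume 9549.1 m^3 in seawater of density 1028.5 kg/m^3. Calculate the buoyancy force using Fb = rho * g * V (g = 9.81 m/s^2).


Formula: Fb = rho * g * V
Substituting: Fb = 1028.5 * 9.81 * 9549.1
Intermediate: 1028.5 * 9.81 = 10089.585
Result: Fb = 10089.585 * 9549.1 ≈ 96346000 N (5 s.f.)

96346000 N


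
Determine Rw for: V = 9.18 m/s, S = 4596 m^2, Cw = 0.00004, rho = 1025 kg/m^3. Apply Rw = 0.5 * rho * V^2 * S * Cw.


Formula: Rw = 0.5 * rho * V^2 * S * Cw
Step 1 — V^2 = 9.18^2 = 84.2724
Step 2 — 0.5 * rho * V^2 = 0.5 * 1025 * 84.2724 = 43189.605
Step 3 — Rw = 43189.605 * 4596 * 0.00004 ≈ 7940.0 N (5 s.f.)

7940.0 N


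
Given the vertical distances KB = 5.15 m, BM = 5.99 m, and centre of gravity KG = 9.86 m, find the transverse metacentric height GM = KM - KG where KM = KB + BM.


Formula: GM = KB + BM - KG
Step 1 — KM = KB + BM = 5.15 + 5.99 = 11.14 m
Step 2 — GM = KM - KG = 11.14 - 9.86 = 1.28 m

1.28 m


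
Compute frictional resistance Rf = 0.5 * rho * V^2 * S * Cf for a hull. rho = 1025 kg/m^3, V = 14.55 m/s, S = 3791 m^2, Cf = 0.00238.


Formula: Rf = 0.5 * rho * V^2 * S * Cf
Step 1 — V^2 = 14.55^2 = 211.7025
Step 2 — 0.5 * rho * V^2 = 0.5 * 1025 * 211.7025 = 108497.53125
Step 3 — Rf = 108497.53125 * 3791 * 0.00238 ≈ 978930 N (5 s.f.)

978930 N


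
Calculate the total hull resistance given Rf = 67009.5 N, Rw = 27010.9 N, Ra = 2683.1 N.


Formula: Rt = Rf + Rw + Ra
Substituting: Rt = 67009.5 + 27010.9 + 2683.1
Result: Rt = 96703.5 N

96703.5 N


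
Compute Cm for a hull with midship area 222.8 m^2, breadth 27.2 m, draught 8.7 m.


Formula: Cm = Am / (B * T)
Step 1 — B * T = 27.2 * 8.7 = 236.64 m^2
Step 2 — Cm = 222.8 / 236.64 ≈ 0.94151 (5 s.f.)

0.94151


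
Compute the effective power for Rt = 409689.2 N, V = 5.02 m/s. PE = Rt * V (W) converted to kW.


Formula: PE = Rt * V / 1000 (kW)
Step 1 — PE (W) = 409689.2 * 5.02 = 2056639.784 W
Step 2 — PE (kW) = 2056639.784 / 1000 ≈ 2056.6 kW (5 s.f.)

2056.6 kW


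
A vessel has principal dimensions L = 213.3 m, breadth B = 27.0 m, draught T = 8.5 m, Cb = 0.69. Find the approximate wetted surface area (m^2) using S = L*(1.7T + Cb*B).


Formula: S = 1.7*L*T + V/T with V = Cb*L*B*T, i.e. S = L * (1.7*T + Cb*B)
Step 1 — 1.7*T = 1.7 * 8.5 = 14.45 m
Step 2 — Cb*B = 0.69 * 27.0 = 18.63 m
Step 3 — 1.7*T + Cb*B = 14.45 + 18.63 = 33.08 m
Step 4 — S = 213.3 * 33.08 ≈ 7056.0 m^2 (5 s.f.)

7056.0 m^2


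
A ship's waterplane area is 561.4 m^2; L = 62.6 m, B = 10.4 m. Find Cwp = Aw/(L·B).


Formula: Cwp = Aw / (L * B)
Step 1 — L * B = 62.6 * 10.4 = 651.04 m^2
Step 2 — Cwp = 561.4 / 651.04 ≈ 0.86231 (5 s.f.)

0.86231


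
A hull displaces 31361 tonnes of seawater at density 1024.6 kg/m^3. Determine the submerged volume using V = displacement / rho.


Formula: V = mass / rho
Step 1 — convert tonnes to kg: 31361 t * 1000 = 31361000 kg
Step 2 — V = 31361000 / 1024.6 ≈ 30608 m^3 (5 s.f.)

30608 m^3


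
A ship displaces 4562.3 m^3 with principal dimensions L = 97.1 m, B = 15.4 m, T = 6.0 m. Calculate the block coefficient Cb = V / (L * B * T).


Formula: Cb = V / (L * B * T)
Step 1 — L * B * T = 97.1 * 15.4 * 6.0 = 8972.04 m^3
Step 2 — Cb = 4562.3 / 8972.04 ≈ 0.50850 (5 s.f.)

0.50850


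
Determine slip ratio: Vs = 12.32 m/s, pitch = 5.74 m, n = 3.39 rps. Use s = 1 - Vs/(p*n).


Formula: s = 1 - Vs / (p * n)
Step 1 — p * n = 5.74 * 3.39 = 19.4586
Step 2 — Vs / (p*n) = 12.32 / 19.4586 = 0.633139 (6 d.p.)
Step 3 — s = 1 - 0.633139 = 0.366861

0.366861


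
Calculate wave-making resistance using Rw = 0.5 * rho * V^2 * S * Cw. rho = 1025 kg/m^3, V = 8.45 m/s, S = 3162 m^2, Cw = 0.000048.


Formula: Rw = 0.5 * rho * V^2 * S * Cw
Step 1 — V^2 = 8.45^2 = 71.4025
Step 2 — 0.5 * rho * V^2 = 0.5 * 1025 * 71.4025 = 36593.78125
Step 3 — Rw = 36593.78125 * 3162 * 0.000048 ≈ 5554.1 N (5 s.f.)

5554.1 N


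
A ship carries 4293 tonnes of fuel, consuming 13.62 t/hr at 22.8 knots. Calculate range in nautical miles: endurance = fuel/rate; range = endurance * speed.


Formula: endurance = fuel / rate; range = endurance * speed
Step 1 — endurance = 4293 / 13.62 = 315.1982 hours
Step 2 — range = 315.1982 * 22.8 ≈ 7186.5 nautical miles (5 s.f.)

7186.5 NM


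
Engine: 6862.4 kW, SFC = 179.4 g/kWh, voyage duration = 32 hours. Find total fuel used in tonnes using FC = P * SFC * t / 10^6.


Formula: FC (tonnes) = P * SFC * t / 1,000,000
Step 1 — P * SFC * t = 6862.4 * 179.4 * 32 = 39395665.92 g
Step 2 — FC (tonnes) = 39395665.92 / 1,000,000 ≈ 39.396 tonnes (5 s.f.)

39.396 tonnes


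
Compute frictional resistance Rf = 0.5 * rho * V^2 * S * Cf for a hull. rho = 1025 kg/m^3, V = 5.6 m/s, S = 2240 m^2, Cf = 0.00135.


Formula: Rf = 0.5 * rho * V^2 * S * Cf
Step 1 — V^2 = 5.6^2 = 31.36
Step 2 — 0.5 * rho * V^2 = 0.5 * 1025 * 31.36 = 16072.0
Step 3 — Rf = 16072.0 * 2240 * 0.00135 ≈ 48602 N (5 s.f.)

48602 N


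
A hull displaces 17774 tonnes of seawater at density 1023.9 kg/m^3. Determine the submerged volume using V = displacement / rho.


Formula: V = mass / rho
Step 1 — convert tonnes to kg: 17774 t * 1000 = 17774000 kg
Step 2 — V = 17774000 / 1023.9 ≈ 17359 m^3 (5 s.f.)

17359 m^3


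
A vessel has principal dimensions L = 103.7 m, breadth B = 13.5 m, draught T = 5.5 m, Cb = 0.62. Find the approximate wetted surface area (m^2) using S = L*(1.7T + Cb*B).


Formula: S = 1.7*L*T + V/T with V = Cb*L*B*T, i.e. S = L * (1.7*T + Cb*B)
Step 1 — 1.7*T = 1.7 * 5.5 = 9.35 m
Step 2 — Cb*B = 0.62 * 13.5 = 8.37 m
Step 3 — 1.7*T + Cb*B = 9.35 + 8.37 = 17.72 m
Step 4 — S = 103.7 * 17.72 ≈ 1837.6 m^2 (5 s.f.)

1837.6 m^2


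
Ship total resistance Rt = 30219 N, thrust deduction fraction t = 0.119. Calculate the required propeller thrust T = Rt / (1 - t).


Formula: T = Rt / (1 - t)
Step 1 — (1 - t) = 1 - 0.119 = 0.881
Step 2 — T = 30219 / 0.881 ≈ 34301 N (5 s.f.)

34301 N


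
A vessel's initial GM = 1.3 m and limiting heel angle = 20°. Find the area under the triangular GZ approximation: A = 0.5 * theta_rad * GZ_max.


Formula: GZ_max = GM * sin(theta); Area = 0.5 * theta_rad * GZ_max
Step 1 — GZ_max = 1.3 * sin(20°) = 1.3 * 0.34202 = 0.444626 m
Step 2 — theta_rad = 20 * pi/180 = 0.349066 rad
Step 3 — Area = 0.5 * 0.349066 * 0.444626 ≈ 0.077602 m·rad (5 s.f.)

0.077602 m·rad


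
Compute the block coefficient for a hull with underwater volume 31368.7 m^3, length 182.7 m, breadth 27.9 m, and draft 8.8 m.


Formula: Cb = V / (L * B * T)
Step 1 — L * B * T = 182.7 * 27.9 * 8.8 = 44856.504 m^3
Step 2 — Cb = 31368.7 / 44856.504 ≈ 0.69931 (5 s.f.)

0.69931


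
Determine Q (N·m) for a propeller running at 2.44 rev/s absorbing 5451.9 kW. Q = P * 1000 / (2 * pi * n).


Formula: Q = P_W / (2 * pi * n)
Step 1 — P_W = 5451.9 kW * 1000 = 5451900.0 W
Step 2 — 2 * pi * n = 2 * pi * 2.44 = 15.330972
Step 3 — Q = 5451900.0 / 15.330972 ≈ 355610 N·m (5 s.f.)

355610 N·m


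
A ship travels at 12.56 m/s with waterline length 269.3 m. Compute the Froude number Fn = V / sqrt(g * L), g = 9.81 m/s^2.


Formula: Fn = V / sqrt(g * L)
Step 1 — g * L = 9.81 * 269.3 = 2641.833
Step 2 — sqrt(g * L) = sqrt(2641.833) = 51.398765
Step 3 — Fn = 12.56 / 51.398765 ≈ 0.24436 (5 s.f.)

0.24436


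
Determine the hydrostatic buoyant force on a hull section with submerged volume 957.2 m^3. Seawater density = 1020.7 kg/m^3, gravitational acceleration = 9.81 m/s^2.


Formula: Fb = rho * g * V
Substituting: Fb = 1020.7 * 9.81 * 957.2
Intermediate: 1020.7 * 9.81 = 10013.067
Result: Fb = 10013.067 * 957.2 ≈ 9584500 N (5 s.f.)

9584500 N


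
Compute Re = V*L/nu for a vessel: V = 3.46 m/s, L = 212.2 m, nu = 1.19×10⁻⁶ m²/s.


Formula: Re = V * L / nu
Step 1 — V * L = 3.46 * 212.2 = 734.212 m^2/s
Step 2 — Re = 734.212 / 1.19e-6 = 6.17e+08

6.17e+08


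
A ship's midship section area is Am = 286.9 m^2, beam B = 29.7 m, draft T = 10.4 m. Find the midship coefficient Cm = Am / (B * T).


Formula: Cm = Am / (B * T)
Step 1 — B * T = 29.7 * 10.4 = 308.88 m^2
Step 2 — Cm = 286.9 / 308.88 ≈ 0.92884 (5 s.f.)

0.92884


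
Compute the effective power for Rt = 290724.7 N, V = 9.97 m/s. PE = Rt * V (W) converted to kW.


Formula: PE = Rt * V / 1000 (kW)
Step 1 — PE (W) = 290724.7 * 9.97 = 2898525.259 W
Step 2 — PE (kW) = 2898525.259 / 1000 ≈ 2898.5 kW (5 s.f.)

2898.5 kW


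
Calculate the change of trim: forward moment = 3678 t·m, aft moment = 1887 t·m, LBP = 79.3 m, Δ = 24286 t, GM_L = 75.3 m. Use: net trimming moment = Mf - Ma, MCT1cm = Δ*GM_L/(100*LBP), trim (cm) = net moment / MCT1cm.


Formula: net trimming moment = Mf - Ma; MCT1cm = Δ*GM_L/(100*LBP); trim = net moment / MCT1cm
Step 1 — net trimming moment = 3678 - 1887 = 1791 t·m
Step 2 — MCT1cm = 24286 * 75.3 / (100 * 79.3) = 230.6098 t·m/cm
Step 3 — trim = 1791 / 230.6098 ≈ 7.7664 cm (5 s.f.)

7.7664 cm


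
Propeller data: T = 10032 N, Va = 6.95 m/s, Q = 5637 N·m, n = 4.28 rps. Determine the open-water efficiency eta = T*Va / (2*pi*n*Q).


Formula: eta = T * Va / (2 * pi * n * Q)
Step 1 — numerator = T * Va = 10032 * 6.95 = 69722.4
Step 2 — 2 * pi * n = 2 * pi * 4.28 = 26.892033
Step 3 — denominator = 26.892033 * 5637 = 151590.39
Step 4 — eta = 69722.4 / 151590.39 ≈ 0.45994 (5 s.f.)

0.45994


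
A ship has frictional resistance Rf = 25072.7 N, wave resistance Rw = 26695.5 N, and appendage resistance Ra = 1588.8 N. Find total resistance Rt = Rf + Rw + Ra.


Formula: Rt = Rf + Rw + Ra
Substituting: Rt = 25072.7 + 26695.5 + 1588.8
Result: Rt = 53357.0 N

53357.0 N


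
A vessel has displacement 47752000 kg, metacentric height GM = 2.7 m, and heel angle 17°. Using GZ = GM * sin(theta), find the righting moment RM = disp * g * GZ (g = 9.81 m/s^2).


Formula: GZ = GM * sin(theta); RM = disp * g * GZ
Step 1 — GZ = 2.7 * sin(17°) = 2.7 * 0.292372 = 0.789404 m
Step 2 — RM = 47752000 * 9.81 * 0.789404 ≈ 369790000 N·m (5 s.f.)

369790000 N·m


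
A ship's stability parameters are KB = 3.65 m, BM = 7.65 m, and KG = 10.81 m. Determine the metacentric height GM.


Formula: GM = KB + BM - KG
Step 1 — KM = KB + BM = 3.65 + 7.65 = 11.3 m
Step 2 — GM = KM - KG = 11.3 - 10.81 = 0.49 m

0.49 m


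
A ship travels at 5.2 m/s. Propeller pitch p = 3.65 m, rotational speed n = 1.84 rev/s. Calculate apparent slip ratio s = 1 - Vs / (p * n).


Formula: s = 1 - Vs / (p * n)
Step 1 — p * n = 3.65 * 1.84 = 6.716
Step 2 — Vs / (p*n) = 5.2 / 6.716 = 0.77427 (6 d.p.)
Step 3 — s = 1 - 0.77427 = 0.22573

0.22573


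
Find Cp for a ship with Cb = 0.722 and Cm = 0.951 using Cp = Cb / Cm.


Formula: Cp = Cb / Cm
Substituting: Cp = 0.722 / 0.951
Result: Cp ≈ 0.75920 (5 s.f.)

0.75920


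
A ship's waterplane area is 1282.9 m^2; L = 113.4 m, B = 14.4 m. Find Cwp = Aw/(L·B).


Formula: Cwp = Aw / (L * B)
Step 1 — L * B = 113.4 * 14.4 = 1632.96 m^2
Step 2 — Cwp = 1282.9 / 1632.96 ≈ 0.78563 (5 s.f.)

0.78563


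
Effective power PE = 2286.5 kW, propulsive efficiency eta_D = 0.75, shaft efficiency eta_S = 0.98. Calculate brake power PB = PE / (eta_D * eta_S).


Formula: PB = PE / (eta_D * eta_S)
Step 1 — combined efficiency = eta_D * eta_S = 0.75 * 0.98 = 0.735
Step 2 — PB = 2286.5 / 0.735 ≈ 3110.9 kW (5 s.f.)

3110.9 kW


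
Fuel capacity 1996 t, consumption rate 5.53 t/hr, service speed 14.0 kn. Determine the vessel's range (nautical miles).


Formula: endurance = fuel / rate; range = endurance * speed
Step 1 — endurance = 1996 / 5.53 = 360.9403 hours
Step 2 — range = 360.9403 * 14.0 ≈ 5053.2 nautical miles (5 s.f.)

5053.2 NM


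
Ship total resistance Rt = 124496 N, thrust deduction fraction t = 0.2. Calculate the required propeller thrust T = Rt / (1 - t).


Formula: T = Rt / (1 - t)
Step 1 — (1 - t) = 1 - 0.2 = 0.8
Step 2 — T = 124496 / 0.8 ≈ 155620 N (5 s.f.)

155620 N


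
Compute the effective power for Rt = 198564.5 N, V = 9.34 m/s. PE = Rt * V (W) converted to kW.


Formula: PE = Rt * V / 1000 (kW)
Step 1 — PE (W) = 198564.5 * 9.34 = 1854592.43 W
Step 2 — PE (kW) = 1854592.43 / 1000 ≈ 1854.6 kW (5 s.f.)

1854.6 kW


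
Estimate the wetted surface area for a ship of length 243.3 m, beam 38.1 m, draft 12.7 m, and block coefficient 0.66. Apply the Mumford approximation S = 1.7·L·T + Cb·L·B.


Formula: S = 1.7*L*T + V/T with V = Cb*L*B*T, i.e. S = L * (1.7*T + Cb*B)
Step 1 — 1.7*T = 1.7 * 12.7 = 21.59 m
Step 2 — Cb*B = 0.66 * 38.1 = 25.146 m
Step 3 — 1.7*T + Cb*B = 21.59 + 25.146 = 46.736 m
Step 4 — S = 243.3 * 46.736 ≈ 11371 m^2 (5 s.f.)

11371 m^2


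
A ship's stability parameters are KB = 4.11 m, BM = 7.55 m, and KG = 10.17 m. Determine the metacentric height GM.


Formula: GM = KB + BM - KG
Step 1 — KM = KB + BM = 4.11 + 7.55 = 11.66 m
Step 2 — GM = KM - KG = 11.66 - 10.17 = 1.49 m

1.49 m


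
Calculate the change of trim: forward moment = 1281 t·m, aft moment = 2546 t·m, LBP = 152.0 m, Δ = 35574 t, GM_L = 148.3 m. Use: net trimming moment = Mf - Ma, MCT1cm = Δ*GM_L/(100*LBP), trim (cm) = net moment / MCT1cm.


Formula: net trimming moment = Mf - Ma; MCT1cm = Δ*GM_L/(100*LBP); trim = net moment / MCT1cm
Step 1 — net trimming moment = 1281 - 2546 = -1265 t·m
Step 2 — MCT1cm = 35574 * 148.3 / (100 * 152.0) = 347.0805 t·m/cm
Step 3 — trim = -1265 / 347.0805 ≈ -3.6447 cm (5 s.f.)

-3.6447 cm


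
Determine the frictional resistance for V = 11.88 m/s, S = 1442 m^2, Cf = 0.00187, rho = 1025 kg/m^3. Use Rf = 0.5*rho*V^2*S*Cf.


Formula: Rf = 0.5 * rho * V^2 * S * Cf
Step 1 — V^2 = 11.88^2 = 141.1344
Step 2 — 0.5 * rho * V^2 = 0.5 * 1025 * 141.1344 = 72331.38
Step 3 — Rf = 72331.38 * 1442 * 0.00187 ≈ 195040 N (5 s.f.)

195040 N


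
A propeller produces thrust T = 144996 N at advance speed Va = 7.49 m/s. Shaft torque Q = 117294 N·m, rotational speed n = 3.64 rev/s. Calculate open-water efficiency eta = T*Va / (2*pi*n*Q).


Formula: eta = T * Va / (2 * pi * n * Q)
Step 1 — numerator = T * Va = 144996 * 7.49 = 1086020.04
Step 2 — 2 * pi * n = 2 * pi * 3.64 = 22.870795
Step 3 — denominator = 22.870795 * 117294 = 2682607.03
Step 4 — eta = 1086020.04 / 2682607.03 ≈ 0.40484 (5 s.f.)

0.40484


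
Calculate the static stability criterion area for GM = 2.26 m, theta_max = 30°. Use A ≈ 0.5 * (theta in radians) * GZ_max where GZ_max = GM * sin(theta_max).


Formula: GZ_max = GM * sin(theta); Area = 0.5 * theta_rad * GZ_max
Step 1 — GZ_max = 2.26 * sin(30°) = 2.26 * 0.5 = 1.13 m
Step 2 — theta_rad = 30 * pi/180 = 0.523599 rad
Step 3 — Area = 0.5 * 0.523599 * 1.13 ≈ 0.29583 m·rad (5 s.f.)

0.29583 m·rad


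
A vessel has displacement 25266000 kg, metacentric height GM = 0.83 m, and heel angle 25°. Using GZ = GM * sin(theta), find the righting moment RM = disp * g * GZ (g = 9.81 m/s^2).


Formula: GZ = GM * sin(theta); RM = disp * g * GZ
Step 1 — GZ = 0.83 * sin(25°) = 0.83 * 0.422618 = 0.350773 m
Step 2 — RM = 25266000 * 9.81 * 0.350773 ≈ 86942000 N·m (5 s.f.)

86942000 N·m


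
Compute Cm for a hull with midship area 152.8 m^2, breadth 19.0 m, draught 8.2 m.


Formula: Cm = Am / (B * T)
Step 1 — B * T = 19.0 * 8.2 = 155.8 m^2
Step 2 — Cm = 152.8 / 155.8 ≈ 0.98074 (5 s.f.)

0.98074


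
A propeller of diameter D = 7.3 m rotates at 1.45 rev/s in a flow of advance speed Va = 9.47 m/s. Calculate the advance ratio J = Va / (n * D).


Formula: J = Va / (n * D)
Step 1 — n * D = 1.45 * 7.3 = 10.585
Step 2 — J = 9.47 / 10.585 ≈ 0.89466 (5 s.f.)

0.89466


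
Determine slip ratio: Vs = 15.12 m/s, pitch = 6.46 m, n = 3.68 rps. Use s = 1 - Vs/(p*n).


Formula: s = 1 - Vs / (p * n)
Step 1 — p * n = 6.46 * 3.68 = 23.7728
Step 2 — Vs / (p*n) = 15.12 / 23.7728 = 0.636021 (6 d.p.)
Step 3 — s = 1 - 0.636021 = 0.363979

0.363979


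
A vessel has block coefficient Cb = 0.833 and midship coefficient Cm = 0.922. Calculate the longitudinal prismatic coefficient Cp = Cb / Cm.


Formula: Cp = Cb / Cm
Substituting: Cp = 0.833 / 0.922
Result: Cp ≈ 0.90347 (5 s.f.)

0.90347


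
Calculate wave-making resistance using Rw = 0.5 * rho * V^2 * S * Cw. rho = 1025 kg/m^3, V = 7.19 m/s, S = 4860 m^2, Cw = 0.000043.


Formula: Rw = 0.5 * rho * V^2 * S * Cw
Step 1 — V^2 = 7.19^2 = 51.6961
Step 2 — 0.5 * rho * V^2 = 0.5 * 1025 * 51.6961 = 26494.25125
Step 3 — Rw = 26494.25125 * 4860 * 0.000043 ≈ 5536.8 N (5 s.f.)

5536.8 N


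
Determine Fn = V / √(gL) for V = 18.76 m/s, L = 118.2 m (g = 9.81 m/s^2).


Formula: Fn = V / sqrt(g * L)
Step 1 — g * L = 9.81 * 118.2 = 1159.542
Step 2 — sqrt(g * L) = sqrt(1159.542) = 34.052048
Step 3 — Fn = 18.76 / 34.052048 ≈ 0.55092 (5 s.f.)

0.55092


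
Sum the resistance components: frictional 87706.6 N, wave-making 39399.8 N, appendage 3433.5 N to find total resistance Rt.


Formula: Rt = Rf + Rw + Ra
Substituting: Rt = 87706.6 + 39399.8 + 3433.5
Result: Rt = 130539.9 N

130539.9 N


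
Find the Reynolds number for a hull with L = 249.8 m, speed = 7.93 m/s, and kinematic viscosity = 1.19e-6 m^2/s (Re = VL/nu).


Formula: Re = V * L / nu
Step 1 — V * L = 7.93 * 249.8 = 1980.914 m^2/s
Step 2 — Re = 1980.914 / 1.19e-6 = 1.66e+09

1.66e+09


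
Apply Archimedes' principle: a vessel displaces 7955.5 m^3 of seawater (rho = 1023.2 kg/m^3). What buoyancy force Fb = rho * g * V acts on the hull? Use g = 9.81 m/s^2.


Formula: Fb = rho * g * V
Substituting: Fb = 1023.2 * 9.81 * 7955.5
Intermediate: 1023.2 * 9.81 = 10037.592
Result: Fb = 10037.592 * 7955.5 ≈ 79854000 N (5 s.f.)

79854000 N


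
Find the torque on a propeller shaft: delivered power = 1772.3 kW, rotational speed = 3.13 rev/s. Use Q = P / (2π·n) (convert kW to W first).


Formula: Q = P_W / (2 * pi * n)
Step 1 — P_W = 1772.3 kW * 1000 = 1772300.0 W
Step 2 — 2 * pi * n = 2 * pi * 3.13 = 19.66637
Step 3 — Q = 1772300.0 / 19.66637 ≈ 90118 N·m (5 s.f.)

90118 N·m


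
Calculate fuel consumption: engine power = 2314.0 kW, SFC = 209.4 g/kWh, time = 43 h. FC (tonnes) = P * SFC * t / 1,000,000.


Formula: FC (tonnes) = P * SFC * t / 1,000,000
Step 1 — P * SFC * t = 2314.0 * 209.4 * 43 = 20835718.8 g
Step 2 — FC (tonnes) = 20835718.8 / 1,000,000 ≈ 20.836 tonnes (5 s.f.)

20.836 tonnes


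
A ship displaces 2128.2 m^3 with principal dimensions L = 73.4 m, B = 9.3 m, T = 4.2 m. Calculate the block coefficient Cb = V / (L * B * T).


Formula: Cb = V / (L * B * T)
Step 1 — L * B * T = 73.4 * 9.3 * 4.2 = 2867.004 m^3
Step 2 — Cb = 2128.2 / 2867.004 ≈ 0.74231 (5 s.f.)

0.74231


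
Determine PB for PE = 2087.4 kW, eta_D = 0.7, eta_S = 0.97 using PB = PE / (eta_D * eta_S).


Formula: PB = PE / (eta_D * eta_S)
Step 1 — combined efficiency = eta_D * eta_S = 0.7 * 0.97 = 0.679
Step 2 — PB = 2087.4 / 0.679 ≈ 3074.2 kW (5 s.f.)

3074.2 kW


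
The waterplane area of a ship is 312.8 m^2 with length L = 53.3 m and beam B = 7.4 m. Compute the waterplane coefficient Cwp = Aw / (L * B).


Formula: Cwp = Aw / (L * B)
Step 1 — L * B = 53.3 * 7.4 = 394.42 m^2
Step 2 — Cwp = 312.8 / 394.42 ≈ 0.79306 (5 s.f.)

0.79306


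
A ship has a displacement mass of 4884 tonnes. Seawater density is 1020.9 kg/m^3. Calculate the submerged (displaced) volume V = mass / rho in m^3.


Formula: V = mass / rho
Step 1 — convert tonnes to kg: 4884 t * 1000 = 4884000 kg
Step 2 — V = 4884000 / 1020.9 ≈ 4784.0 m^3 (5 s.f.)

4784.0 m^3


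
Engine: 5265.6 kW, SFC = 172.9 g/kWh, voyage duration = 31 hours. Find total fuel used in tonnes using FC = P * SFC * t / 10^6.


Formula: FC (tonnes) = P * SFC * t / 1,000,000
Step 1 — P * SFC * t = 5265.6 * 172.9 * 31 = 28223089.44 g
Step 2 — FC (tonnes) = 28223089.44 / 1,000,000 ≈ 28.223 tonnes (5 s.f.)

28.223 tonnes


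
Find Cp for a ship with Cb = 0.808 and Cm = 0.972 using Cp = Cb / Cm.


Formula: Cp = Cb / Cm
Substituting: Cp = 0.808 / 0.972
Result: Cp ≈ 0.83128 (5 s.f.)

0.83128


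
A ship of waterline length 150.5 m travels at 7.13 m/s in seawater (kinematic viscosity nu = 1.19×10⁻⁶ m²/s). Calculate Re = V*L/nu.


Formula: Re = V * L / nu
Step 1 — V * L = 7.13 * 150.5 = 1073.065 m^2/s
Step 2 — Re = 1073.065 / 1.19e-6 = 9.02e+08

9.02e+08


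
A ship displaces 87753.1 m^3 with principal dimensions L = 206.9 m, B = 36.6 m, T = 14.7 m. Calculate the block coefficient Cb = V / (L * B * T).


Formula: Cb = V / (L * B * T)
Step 1 — L * B * T = 206.9 * 36.6 * 14.7 = 111316.338 m^3
Step 2 — Cb = 87753.1 / 111316.338 ≈ 0.78832 (5 s.f.)

0.78832


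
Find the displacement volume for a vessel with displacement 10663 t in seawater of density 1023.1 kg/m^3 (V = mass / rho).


Formula: V = mass / rho
Step 1 — convert tonnes to kg: 10663 t * 1000 = 10663000 kg
Step 2 — V = 10663000 / 1023.1 ≈ 10422 m^3 (5 s.f.)

10422 m^3


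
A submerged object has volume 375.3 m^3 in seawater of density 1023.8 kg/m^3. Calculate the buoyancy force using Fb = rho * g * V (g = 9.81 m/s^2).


Formula: Fb = rho * g * V
Substituting: Fb = 1023.8 * 9.81 * 375.3
Intermediate: 1023.8 * 9.81 = 10043.478
Result: Fb = 10043.478 * 375.3 ≈ 3769300 N (5 s.f.)

3769300 N


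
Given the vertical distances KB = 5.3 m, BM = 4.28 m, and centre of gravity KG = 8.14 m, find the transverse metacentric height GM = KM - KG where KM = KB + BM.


Formula: GM = KB + BM - KG
Step 1 — KM = KB + BM = 5.3 + 4.28 = 9.58 m
Step 2 — GM = KM - KG = 9.58 - 8.14 = 1.44 m

1.44 m


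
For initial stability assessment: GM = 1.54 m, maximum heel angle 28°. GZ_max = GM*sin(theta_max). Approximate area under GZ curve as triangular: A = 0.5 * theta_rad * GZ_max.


Formula: GZ_max = GM * sin(theta); Area = 0.5 * theta_rad * GZ_max
Step 1 — GZ_max = 1.54 * sin(28°) = 1.54 * 0.469472 = 0.722987 m
Step 2 — theta_rad = 28 * pi/180 = 0.488692 rad
Step 3 — Area = 0.5 * 0.488692 * 0.722987 ≈ 0.17666 m·rad (5 s.f.)

0.17666 m·rad


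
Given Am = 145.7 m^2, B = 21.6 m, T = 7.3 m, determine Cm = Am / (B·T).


Formula: Cm = Am / (B * T)
Step 1 — B * T = 21.6 * 7.3 = 157.68 m^2
Step 2 — Cm = 145.7 / 157.68 ≈ 0.92402 (5 s.f.)

0.92402


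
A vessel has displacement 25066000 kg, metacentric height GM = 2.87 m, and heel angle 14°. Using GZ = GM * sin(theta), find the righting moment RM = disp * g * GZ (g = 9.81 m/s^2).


Formula: GZ = GM * sin(theta); RM = disp * g * GZ
Step 1 — GZ = 2.87 * sin(14°) = 2.87 * 0.241922 = 0.694316 m
Step 2 — RM = 25066000 * 9.81 * 0.694316 ≈ 170730000 N·m (5 s.f.)

170730000 N·m


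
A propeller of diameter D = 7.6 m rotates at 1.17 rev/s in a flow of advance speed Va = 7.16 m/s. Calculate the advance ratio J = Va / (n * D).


Formula: J = Va / (n * D)
Step 1 — n * D = 1.17 * 7.6 = 8.892
Step 2 — J = 7.16 / 8.892 ≈ 0.80522 (5 s.f.)

0.80522


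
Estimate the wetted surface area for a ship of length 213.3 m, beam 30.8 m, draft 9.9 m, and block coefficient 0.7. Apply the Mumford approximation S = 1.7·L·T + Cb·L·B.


Formula: S = 1.7*L*T + V/T with V = Cb*L*B*T, i.e. S = L * (1.7*T + Cb*B)
Step 1 — 1.7*T = 1.7 * 9.9 = 16.83 m
Step 2 — Cb*B = 0.7 * 30.8 = 21.56 m
Step 3 — 1.7*T + Cb*B = 16.83 + 21.56 = 38.39 m
Step 4 — S = 213.3 * 38.39 ≈ 8188.6 m^2 (5 s.f.)

8188.6 m^2


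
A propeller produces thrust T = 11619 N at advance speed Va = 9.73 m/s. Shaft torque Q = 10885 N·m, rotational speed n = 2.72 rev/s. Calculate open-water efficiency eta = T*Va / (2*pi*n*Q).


Formula: eta = T * Va / (2 * pi * n * Q)
Step 1 — numerator = T * Va = 11619 * 9.73 = 113052.87
Step 2 — 2 * pi * n = 2 * pi * 2.72 = 17.090264
Step 3 — denominator = 17.090264 * 10885 = 186027.52
Step 4 — eta = 113052.87 / 186027.52 ≈ 0.60772 (5 s.f.)

0.60772


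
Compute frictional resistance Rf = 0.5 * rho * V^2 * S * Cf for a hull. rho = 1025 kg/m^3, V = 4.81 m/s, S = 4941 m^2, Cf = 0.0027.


Formula: Rf = 0.5 * rho * V^2 * S * Cf
Step 1 — V^2 = 4.81^2 = 23.1361
Step 2 — 0.5 * rho * V^2 = 0.5 * 1025 * 23.1361 = 11857.25125
Step 3 — Rf = 11857.25125 * 4941 * 0.0027 ≈ 158180 N (5 s.f.)

158180 N


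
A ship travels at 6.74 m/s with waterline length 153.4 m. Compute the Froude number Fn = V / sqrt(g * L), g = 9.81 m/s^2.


Formula: Fn = V / sqrt(g * L)
Step 1 — g * L = 9.81 * 153.4 = 1504.854
Step 2 — sqrt(g * L) = sqrt(1504.854) = 38.792448
Step 3 — Fn = 6.74 / 38.792448 ≈ 0.17375 (5 s.f.)

0.17375


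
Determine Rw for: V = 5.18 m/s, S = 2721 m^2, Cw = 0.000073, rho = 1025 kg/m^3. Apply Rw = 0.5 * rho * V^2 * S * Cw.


Formula: Rw = 0.5 * rho * V^2 * S * Cw
Step 1 — V^2 = 5.18^2 = 26.8324
Step 2 — 0.5 * rho * V^2 = 0.5 * 1025 * 26.8324 = 13751.605
Step 3 — Rw = 13751.605 * 2721 * 0.000073 ≈ 2731.5 N (5 s.f.)

2731.5 N


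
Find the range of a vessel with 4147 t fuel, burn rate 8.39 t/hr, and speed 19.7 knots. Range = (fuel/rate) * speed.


Formula: endurance = fuel / rate; range = endurance * speed
Step 1 — endurance = 4147 / 8.39 = 494.2789 hours
Step 2 — range = 494.2789 * 19.7 ≈ 9737.3 nautical miles (5 s.f.)

9737.3 NM


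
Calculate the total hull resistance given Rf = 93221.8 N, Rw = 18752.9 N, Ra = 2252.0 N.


Formula: Rt = Rf + Rw + Ra
Substituting: Rt = 93221.8 + 18752.9 + 2252.0
Result: Rt = 114226.7 N

114226.7 N


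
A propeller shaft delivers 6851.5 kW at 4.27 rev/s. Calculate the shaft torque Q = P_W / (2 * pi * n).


Formula: Q = P_W / (2 * pi * n)
Step 1 — P_W = 6851.5 kW * 1000 = 6851500.0 W
Step 2 — 2 * pi * n = 2 * pi * 4.27 = 26.829201
Step 3 — Q = 6851500.0 / 26.829201 ≈ 255370 N·m (5 s.f.)

255370 N·m


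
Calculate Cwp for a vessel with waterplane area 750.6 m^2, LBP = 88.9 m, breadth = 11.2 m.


Formula: Cwp = Aw / (L * B)
Step 1 — L * B = 88.9 * 11.2 = 995.68 m^2
Step 2 — Cwp = 750.6 / 995.68 ≈ 0.75386 (5 s.f.)

0.75386


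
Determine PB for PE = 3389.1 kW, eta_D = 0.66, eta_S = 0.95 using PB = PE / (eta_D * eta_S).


Formula: PB = PE / (eta_D * eta_S)
Step 1 — combined efficiency = eta_D * eta_S = 0.66 * 0.95 = 0.627
Step 2 — PB = 3389.1 / 0.627 ≈ 5405.3 kW (5 s.f.)

5405.3 kW


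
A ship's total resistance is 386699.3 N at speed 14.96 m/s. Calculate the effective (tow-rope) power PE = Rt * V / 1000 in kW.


Formula: PE = Rt * V / 1000 (kW)
Step 1 — PE (W) = 386699.3 * 14.96 = 5785021.528 W
Step 2 — PE (kW) = 5785021.528 / 1000 ≈ 5785.0 kW (5 s.f.)

5785.0 kW


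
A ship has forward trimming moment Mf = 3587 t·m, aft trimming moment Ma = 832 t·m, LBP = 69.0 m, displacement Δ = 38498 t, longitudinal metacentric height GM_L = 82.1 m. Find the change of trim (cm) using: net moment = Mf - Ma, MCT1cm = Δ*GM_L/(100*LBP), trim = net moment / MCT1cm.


Formula: net trimming moment = Mf - Ma; MCT1cm = Δ*GM_L/(100*LBP); trim = net moment / MCT1cm
Step 1 — net trimming moment = 3587 - 832 = 2755 t·m
Step 2 — MCT1cm = 38498 * 82.1 / (100 * 69.0) = 458.0704 t·m/cm
Step 3 — trim = 2755 / 458.0704 ≈ 6.0144 cm (5 s.f.)

6.0144 cm


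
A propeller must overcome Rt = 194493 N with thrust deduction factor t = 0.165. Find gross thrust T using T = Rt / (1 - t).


Formula: T = Rt / (1 - t)
Step 1 — (1 - t) = 1 - 0.165 = 0.835
Step 2 — T = 194493 / 0.835 ≈ 232930 N (5 s.f.)

232930 N


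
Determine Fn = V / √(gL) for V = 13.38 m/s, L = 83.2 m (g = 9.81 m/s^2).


Formula: Fn = V / sqrt(g * L)
Step 1 — g * L = 9.81 * 83.2 = 816.192
Step 2 — sqrt(g * L) = sqrt(816.192) = 28.569074
Step 3 — Fn = 13.38 / 28.569074 ≈ 0.46834 (5 s.f.)

0.46834


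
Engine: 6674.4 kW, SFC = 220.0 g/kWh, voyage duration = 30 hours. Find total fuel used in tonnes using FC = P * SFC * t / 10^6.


Formula: FC (tonnes) = P * SFC * t / 1,000,000
Step 1 — P * SFC * t = 6674.4 * 220.0 * 30 = 44051040.0 g
Step 2 — FC (tonnes) = 44051040.0 / 1,000,000 ≈ 44.051 tonnes (5 s.f.)

44.051 tonnes


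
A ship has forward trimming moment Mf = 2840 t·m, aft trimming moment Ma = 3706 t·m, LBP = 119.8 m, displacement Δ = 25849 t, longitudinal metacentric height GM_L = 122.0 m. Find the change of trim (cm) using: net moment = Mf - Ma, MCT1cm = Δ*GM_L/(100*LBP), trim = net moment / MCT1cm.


Formula: net trimming moment = Mf - Ma; MCT1cm = Δ*GM_L/(100*LBP); trim = net moment / MCT1cm
Step 1 — net trimming moment = 2840 - 3706 = -866 t·m
Step 2 — MCT1cm = 25849 * 122.0 / (100 * 119.8) = 263.2369 t·m/cm
Step 3 — trim = -866 / 263.2369 ≈ -3.2898 cm (5 s.f.)

-3.2898 cm


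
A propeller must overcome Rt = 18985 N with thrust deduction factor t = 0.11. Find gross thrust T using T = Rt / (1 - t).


Formula: T = Rt / (1 - t)
Step 1 — (1 - t) = 1 - 0.11 = 0.89
Step 2 — T = 18985 / 0.89 ≈ 21331 N (5 s.f.)

21331 N


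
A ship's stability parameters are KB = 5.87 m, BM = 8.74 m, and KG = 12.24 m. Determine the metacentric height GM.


Formula: GM = KB + BM - KG
Step 1 — KM = KB + BM = 5.87 + 8.74 = 14.61 m
Step 2 — GM = KM - KG = 14.61 - 12.24 = 2.37 m

2.37 m


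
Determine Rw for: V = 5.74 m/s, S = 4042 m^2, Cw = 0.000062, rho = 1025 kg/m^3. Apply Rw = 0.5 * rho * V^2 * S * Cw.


Formula: Rw = 0.5 * rho * V^2 * S * Cw
Step 1 — V^2 = 5.74^2 = 32.9476
Step 2 — 0.5 * rho * V^2 = 0.5 * 1025 * 32.9476 = 16885.645
Step 3 — Rw = 16885.645 * 4042 * 0.000062 ≈ 4231.6 N (5 s.f.)

4231.6 N


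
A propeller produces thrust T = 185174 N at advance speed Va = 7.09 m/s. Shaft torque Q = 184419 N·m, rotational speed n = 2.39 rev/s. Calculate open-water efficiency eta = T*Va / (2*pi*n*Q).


Formula: eta = T * Va / (2 * pi * n * Q)
Step 1 — numerator = T * Va = 185174 * 7.09 = 1312883.66
Step 2 — 2 * pi * n = 2 * pi * 2.39 = 15.016813
Step 3 — denominator = 15.016813 * 184419 = 2769385.64
Step 4 — eta = 1312883.66 / 2769385.64 ≈ 0.47407 (5 s.f.)

0.47407


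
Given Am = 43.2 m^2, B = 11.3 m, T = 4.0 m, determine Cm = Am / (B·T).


Formula: Cm = Am / (B * T)
Step 1 — B * T = 11.3 * 4.0 = 45.2 m^2
Step 2 — Cm = 43.2 / 45.2 ≈ 0.95575 (5 s.f.)

0.95575


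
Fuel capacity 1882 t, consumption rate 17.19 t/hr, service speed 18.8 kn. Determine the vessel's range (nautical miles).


Formula: endurance = fuel / rate; range = endurance * speed
Step 1 — endurance = 1882 / 17.19 = 109.4823 hours
Step 2 — range = 109.4823 * 18.8 ≈ 2058.3 nautical miles (5 s.f.)

2058.3 NM


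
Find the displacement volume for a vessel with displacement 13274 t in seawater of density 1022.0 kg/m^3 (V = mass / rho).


Formula: V = mass / rho
Step 1 — convert tonnes to kg: 13274 t * 1000 = 13274000 kg
Step 2 — V = 13274000 / 1022.0 ≈ 12988 m^3 (5 s.f.)

12988 m^3


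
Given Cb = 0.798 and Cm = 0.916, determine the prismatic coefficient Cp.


Formula: Cp = Cb / Cm
Substituting: Cp = 0.798 / 0.916
Result: Cp ≈ 0.87118 (5 s.f.)

0.87118


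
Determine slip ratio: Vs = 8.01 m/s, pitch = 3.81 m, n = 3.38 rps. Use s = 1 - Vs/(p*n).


Formula: s = 1 - Vs / (p * n)
Step 1 — p * n = 3.81 * 3.38 = 12.8778
Step 2 — Vs / (p*n) = 8.01 / 12.8778 = 0.622001 (6 d.p.)
Step 3 — s = 1 - 0.622001 = 0.377999

0.377999


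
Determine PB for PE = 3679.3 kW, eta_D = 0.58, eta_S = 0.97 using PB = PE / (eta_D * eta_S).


Formula: PB = PE / (eta_D * eta_S)
Step 1 — combined efficiency = eta_D * eta_S = 0.58 * 0.97 = 0.5626
Step 2 — PB = 3679.3 / 0.5626 ≈ 6539.8 kW (5 s.f.)

6539.8 kW


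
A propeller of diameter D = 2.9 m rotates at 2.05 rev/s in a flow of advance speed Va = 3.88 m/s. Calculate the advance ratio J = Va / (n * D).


Formula: J = Va / (n * D)
Step 1 — n * D = 2.05 * 2.9 = 5.945
Step 2 — J = 3.88 / 5.945 ≈ 0.65265 (5 s.f.)

0.65265


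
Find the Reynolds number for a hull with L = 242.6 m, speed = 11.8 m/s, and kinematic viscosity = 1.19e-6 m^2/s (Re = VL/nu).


Formula: Re = V * L / nu
Step 1 — V * L = 11.8 * 242.6 = 2862.68 m^2/s
Step 2 — Re = 2862.68 / 1.19e-6 = 2.41e+09

2.41e+09


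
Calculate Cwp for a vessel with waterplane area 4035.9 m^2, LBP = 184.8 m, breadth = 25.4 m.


Formula: Cwp = Aw / (L * B)
Step 1 — L * B = 184.8 * 25.4 = 4693.92 m^2
Step 2 — Cwp = 4035.9 / 4693.92 ≈ 0.85981 (5 s.f.)

0.85981


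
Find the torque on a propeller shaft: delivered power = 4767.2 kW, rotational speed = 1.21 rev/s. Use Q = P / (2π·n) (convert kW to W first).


Formula: Q = P_W / (2 * pi * n)
Step 1 — P_W = 4767.2 kW * 1000 = 4767200.0 W
Step 2 — 2 * pi * n = 2 * pi * 1.21 = 7.602654
Step 3 — Q = 4767200.0 / 7.602654 ≈ 627040 N·m (5 s.f.)

627040 N·m


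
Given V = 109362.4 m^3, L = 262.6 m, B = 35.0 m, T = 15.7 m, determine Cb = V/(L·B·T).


Formula: Cb = V / (L * B * T)
Step 1 — L * B * T = 262.6 * 35.0 * 15.7 = 144298.7 m^3
Step 2 — Cb = 109362.4 / 144298.7 ≈ 0.75789 (5 s.f.)

0.75789


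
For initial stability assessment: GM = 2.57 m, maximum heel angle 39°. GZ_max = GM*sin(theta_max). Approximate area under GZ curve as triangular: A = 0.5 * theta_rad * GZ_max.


Formula: GZ_max = GM * sin(theta); Area = 0.5 * theta_rad * GZ_max
Step 1 — GZ_max = 2.57 * sin(39°) = 2.57 * 0.62932 = 1.617352 m
Step 2 — theta_rad = 39 * pi/180 = 0.680678 rad
Step 3 — Area = 0.5 * 0.680678 * 1.617352 ≈ 0.55045 m·rad (5 s.f.)

0.55045 m·rad


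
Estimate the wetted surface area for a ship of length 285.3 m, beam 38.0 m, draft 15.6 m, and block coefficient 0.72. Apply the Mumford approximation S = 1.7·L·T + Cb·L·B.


Formula: S = 1.7*L*T + V/T with V = Cb*L*B*T, i.e. S = L * (1.7*T + Cb*B)
Step 1 — 1.7*T = 1.7 * 15.6 = 26.52 m
Step 2 — Cb*B = 0.72 * 38.0 = 27.36 m
Step 3 — 1.7*T + Cb*B = 26.52 + 27.36 = 53.88 m
Step 4 — S = 285.3 * 53.88 ≈ 15372 m^2 (5 s.f.)

15372 m^2
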